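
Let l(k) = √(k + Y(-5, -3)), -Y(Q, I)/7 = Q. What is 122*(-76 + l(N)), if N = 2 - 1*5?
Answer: -9272 + 488*√2 ≈ -8581.9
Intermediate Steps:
N = -3 (N = 2 - 5 = -3)
Y(Q, I) = -7*Q
l(k) = √(35 + k) (l(k) = √(k - 7*(-5)) = √(k + 35) = √(35 + k))
122*(-76 + l(N)) = 122*(-76 + √(35 - 3)) = 122*(-76 + √32) = 122*(-76 + 4*√2) = -9272 + 488*√2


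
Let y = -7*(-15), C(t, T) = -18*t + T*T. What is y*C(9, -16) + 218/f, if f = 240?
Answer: 1184509/120 ≈ 9870.9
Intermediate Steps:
C(t, T) = T² - 18*t (C(t, T) = -18*t + T² = T² - 18*t)
y = 105
y*C(9, -16) + 218/f = 105*((-16)² - 18*9) + 218/240 = 105*(256 - 162) + 218*(1/240) = 105*94 + 109/120 = 9870 + 109/120 = 1184509/120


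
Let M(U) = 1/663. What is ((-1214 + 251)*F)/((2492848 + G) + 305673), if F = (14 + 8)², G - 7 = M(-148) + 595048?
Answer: -309018996/2249940889 ≈ -0.13735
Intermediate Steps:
M(U) = 1/663
G = 394521466/663 (G = 7 + (1/663 + 595048) = 7 + 394516825/663 = 394521466/663 ≈ 5.9506e+5)
F = 484 (F = 22² = 484)
((-1214 + 251)*F)/((2492848 + G) + 305673) = ((-1214 + 251)*484)/((2492848 + 394521466/663) + 305673) = (-963*484)/(2047279690/663 + 305673) = -466092/2249940889/663 = -466092*663/2249940889 = -309018996/2249940889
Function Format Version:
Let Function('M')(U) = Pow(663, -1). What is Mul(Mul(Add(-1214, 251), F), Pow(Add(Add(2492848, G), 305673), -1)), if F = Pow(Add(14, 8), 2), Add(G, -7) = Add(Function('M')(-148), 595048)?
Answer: Rational(-309018996, 2249940889) ≈ -0.13735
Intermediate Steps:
Function('M')(U) = Rational(1, 663)
G = Rational(394521466, 663) (G = Add(7, Add(Rational(1, 663), 595048)) = Add(7, Rational(394516825, 663)) = Rational(394521466, 663) ≈ 5.9506e+5)
F = 484 (F = Pow(22, 2) = 484)
Mul(Mul(Add(-1214, 251), F), Pow(Add(Add(2492848, G), 305673), -1)) = Mul(Mul(Add(-1214, 251), 484), Pow(Add(Add(2492848, Rational(394521466, 663)), 305673), -1)) = Mul(Mul(-963, 484), Pow(Add(Rational(2047279690, 663), 305673), -1)) = Mul(-466092, Pow(Rational(2249940889, 663), -1)) = Mul(-466092, Rational(663, 2249940889)) = Rational(-309018996, 2249940889)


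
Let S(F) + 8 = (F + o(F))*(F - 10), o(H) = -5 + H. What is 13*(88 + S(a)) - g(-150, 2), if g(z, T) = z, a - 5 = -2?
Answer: 1099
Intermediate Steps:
a = 3 (a = 5 - 2 = 3)
S(F) = -8 + (-10 + F)*(-5 + 2*F) (S(F) = -8 + (F + (-5 + F))*(F - 10) = -8 + (-5 + 2*F)*(-10 + F) = -8 + (-10 + F)*(-5 + 2*F))
13*(88 + S(a)) - g(-150, 2) = 13*(88 + (42 - 25*3 + 2*3²)) - 1*(-150) = 13*(88 + (42 - 75 + 2*9)) + 150 = 13*(88 + (42 - 75 + 18)) + 150 = 13*(88 - 15) + 150 = 13*73 + 150 = 949 + 150 = 1099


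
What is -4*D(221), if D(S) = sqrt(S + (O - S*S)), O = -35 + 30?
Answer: -20*I*sqrt(1945) ≈ -882.04*I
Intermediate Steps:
O = -5
D(S) = sqrt(-5 + S - S**2) (D(S) = sqrt(S + (-5 - S*S)) = sqrt(S + (-5 - S**2)) = sqrt(-5 + S - S**2))
-4*D(221) = -4*sqrt(-5 + 221 - 1*221**2) = -4*sqrt(-5 + 221 - 1*48841) = -4*sqrt(-5 + 221 - 48841) = -20*I*sqrt(1945)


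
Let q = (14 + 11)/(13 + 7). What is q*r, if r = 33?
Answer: 165/4 ≈ 41.250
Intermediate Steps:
q = 5/4 (q = 25/20 = 25*(1/20) = 5/4 ≈ 1.2500)
q*r = (5/4)*33 = 165/4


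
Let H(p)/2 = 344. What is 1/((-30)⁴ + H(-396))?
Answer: 1/810688 ≈ 1.2335e-6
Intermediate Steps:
H(p) = 688 (H(p) = 2*344 = 688)
1/((-30)⁴ + H(-396)) = 1/((-30)⁴ + 688) = 1/(810000 + 688) = 1/810688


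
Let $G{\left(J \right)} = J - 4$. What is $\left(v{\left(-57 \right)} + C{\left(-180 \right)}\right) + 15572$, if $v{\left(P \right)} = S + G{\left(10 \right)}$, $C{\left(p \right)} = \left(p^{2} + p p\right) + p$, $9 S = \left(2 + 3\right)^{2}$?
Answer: $\frac{721807}{9} \approx 80201.0$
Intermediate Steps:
$G{\left(J \right)} = -4 + J$
$S = \frac{25}{9}$ ($S = \frac{\left(2 + 3\right)^{2}}{9} = \frac{5^{2}}{9} = \frac{1}{9} \cdot 25 = \frac{25}{9} \approx 2.7778$)
$C{\left(p \right)} = p + 2 p^{2}$ ($C{\left(p \right)} = \left(p^{2} + p^{2}\right) + p = 2 p^{2} + p = p + 2 p^{2}$)
$v{\left(P \right)} = \frac{79}{9}$ ($v{\left(P \right)} = \frac{25}{9} + \left(-4 + 10\right) = \frac{25}{9} + 6 = \frac{79}{9}$)
$\left(v{\left(-57 \right)} + C{\left(-180 \right)}\right) + 15572 = \left(\frac{79}{9} - 180 \left(1 + 2 \left(-180\right)\right)\right) + 15572 = \left(\frac{79}{9} - 180 \left(1 - 360\right)\right) + 15572 = \left(\frac{79}{9} - -64620\right) + 15572 = \left(\frac{79}{9} + 64620\right) + 15572 = \frac{581659}{9} + 15572 = \frac{721807}{9}$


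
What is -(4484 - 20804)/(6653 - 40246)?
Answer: -16320/33593 ≈ -0.48582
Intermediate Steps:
-(4484 - 20804)/(6653 - 40246) = -(-16320)/(-33593) = -(-16320)*(-1)/33593 = -1*16320/33593 = -16320/33593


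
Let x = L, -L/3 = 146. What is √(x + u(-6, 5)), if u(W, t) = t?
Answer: I*√433 ≈ 20.809*I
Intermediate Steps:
L = -438 (L = -3*146 = -438)
x = -438
√(x + u(-6, 5)) = √(-438 + 5) = √(-433) = I*√433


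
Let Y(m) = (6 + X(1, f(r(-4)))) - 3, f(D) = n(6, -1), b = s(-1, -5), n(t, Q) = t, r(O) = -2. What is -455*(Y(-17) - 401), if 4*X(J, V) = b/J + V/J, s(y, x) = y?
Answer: 722085/4 ≈ 1.8052e+5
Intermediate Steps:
b = -1
f(D) = 6
X(J, V) = -1/(4*J) + V/(4*J) (X(J, V) = (-1/J + V/J)/4 = -1/(4*J) + V/(4*J))
Y(m) = 17/4 (Y(m) = (6 + (1/4)*(-1 + 6)/1) - 3 = (6 + (1/4)*1*5) - 3 = (6 + 5/4) - 3 = 29/4 - 3 = 17/4)
-455*(Y(-17) - 401) = -455*(17/4 - 401) = -455*(-1587/4) = 722085/4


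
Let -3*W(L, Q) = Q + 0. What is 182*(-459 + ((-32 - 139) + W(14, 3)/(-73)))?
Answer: -8369998/73 ≈ -1.1466e+5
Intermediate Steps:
W(L, Q) = -Q/3 (W(L, Q) = -(Q + 0)/3 = -Q/3)
182*(-459 + ((-32 - 139) + W(14, 3)/(-73))) = 182*(-459 + ((-32 - 139) - ⅓*3/(-73))) = 182*(-459 + (-171 - 1*(-1/73))) = 182*(-459 + (-171 + 1/73)) = 182*(-459 - 12482/73) = 182*(-45989/73) = -8369998/73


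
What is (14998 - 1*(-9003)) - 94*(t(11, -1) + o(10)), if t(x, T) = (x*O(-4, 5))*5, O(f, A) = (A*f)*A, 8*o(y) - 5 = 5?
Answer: 1081767/2 ≈ 5.4088e+5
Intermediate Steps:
o(y) = 5/4 (o(y) = 5/8 + (⅛)*5 = 5/8 + 5/8 = 5/4)
O(f, A) = f*A²
t(x, T) = -500*x (t(x, T) = (x*(-4*5²))*5 = (x*(-4*25))*5 = (x*(-100))*5 = -100*x*5 = -500*x)
(14998 - 1*(-9003)) - 94*(t(11, -1) + o(10)) = (14998 - 1*(-9003)) - 94*(-500*11 + 5/4) = (14998 + 9003) - 94*(-5500 + 5/4) = 24001 - 94*(-21995/4) = 24001 + 1033765/2 = 1081767/2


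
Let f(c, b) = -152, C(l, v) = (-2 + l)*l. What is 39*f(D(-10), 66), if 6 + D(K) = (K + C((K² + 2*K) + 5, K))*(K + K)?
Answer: -5928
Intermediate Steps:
C(l, v) = l*(-2 + l)
D(K) = -6 + 2*K*(K + (3 + K² + 2*K)*(5 + K² + 2*K)) (D(K) = -6 + (K + ((K² + 2*K) + 5)*(-2 + ((K² + 2*K) + 5)))*(K + K) = -6 + (K + (5 + K² + 2*K)*(-2 + (5 + K² + 2*K)))*(2*K) = -6 + (K + (5 + K² + 2*K)*(3 + K² + 2*K))*(2*K) = -6 + (K + (3 + K² + 2*K)*(5 + K² + 2*K))*(2*K) = -6 + 2*K*(K + (3 + K² + 2*K)*(5 + K² + 2*K)))
39*f(D(-10), 66) = 39*(-152) = -5928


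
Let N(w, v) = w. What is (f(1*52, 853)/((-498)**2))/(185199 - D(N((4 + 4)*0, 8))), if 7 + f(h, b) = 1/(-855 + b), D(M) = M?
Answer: -5/30620061864 ≈ -1.6329e-10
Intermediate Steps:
f(h, b) = -7 + 1/(-855 + b)
(f(1*52, 853)/((-498)**2))/(185199 - D(N((4 + 4)*0, 8))) = (((5986 - 7*853)/(-855 + 853))/((-498)**2))/(185199 - (4 + 4)*0) = (((5986 - 5971)/(-2))/248004)/(185199 - 8*0) = (-1/2*15*(1/248004))/(185199 - 1*0) = (-15/2*1/248004)/(185199 + 0) = -5/165336/185199 = -5/165336*1/185199 = -5/30620061864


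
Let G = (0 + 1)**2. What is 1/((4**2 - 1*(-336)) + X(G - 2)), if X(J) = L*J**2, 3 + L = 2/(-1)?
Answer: 1/347 ≈ 0.0028818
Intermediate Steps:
G = 1 (G = 1**2 = 1)
L = -5 (L = -3 + 2/(-1) = -3 + 2*(-1) = -3 - 2 = -5)
X(J) = -5*J**2
1/((4**2 - 1*(-336)) + X(G - 2)) = 1/((4**2 - 1*(-336)) - 5*(1 - 2)**2) = 1/((16 + 336) - 5*(-1)**2) = 1/(352 - 5*1) = 1/(352 - 5) = 1/347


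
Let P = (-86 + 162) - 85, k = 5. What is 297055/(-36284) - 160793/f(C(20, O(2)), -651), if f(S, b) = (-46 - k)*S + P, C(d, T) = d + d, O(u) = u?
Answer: 5225547517/74345916 ≈ 70.287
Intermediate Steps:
C(d, T) = 2*d
P = -9 (P = 76 - 85 = -9)
f(S, b) = -9 - 51*S (f(S, b) = (-46 - 1*5)*S - 9 = (-46 - 5)*S - 9 = -51*S - 9 = -9 - 51*S)
297055/(-36284) - 160793/f(C(20, O(2)), -651) = 297055/(-36284) - 160793/(-9 - 102*20) = 297055*(-1/36284) - 160793/(-9 - 51*40) = -297055/36284 - 160793/(-9 - 2040) = -297055/36284 - 160793/(-2049) = -297055/36284 - 160793*(-1/2049) = -297055/36284 + 160793/2049 = 5225547517/74345916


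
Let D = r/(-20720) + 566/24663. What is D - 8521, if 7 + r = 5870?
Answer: -4354511796209/511017360 ≈ -8521.3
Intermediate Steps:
r = 5863 (r = -7 + 5870 = 5863)
D = -132871649/511017360 (D = 5863/(-20720) + 566/24663 = 5863*(-1/20720) + 566*(1/24663) = -5863/20720 + 566/24663 = -132871649/511017360 ≈ -0.26001)
D - 8521 = -132871649/511017360 - 8521 = -4354511796209/511017360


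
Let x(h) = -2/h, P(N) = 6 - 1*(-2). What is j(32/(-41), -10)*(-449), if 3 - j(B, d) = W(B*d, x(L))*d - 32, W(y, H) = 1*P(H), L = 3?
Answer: -51635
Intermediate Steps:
P(N) = 8 (P(N) = 6 + 2 = 8)
W(y, H) = 8 (W(y, H) = 1*8 = 8)
j(B, d) = 35 - 8*d (j(B, d) = 3 - (8*d - 32) = 3 - (-32 + 8*d) = 3 + (32 - 8*d) = 35 - 8*d)
j(32/(-41), -10)*(-449) = (35 - 8*(-10))*(-449) = (35 + 80)*(-449) = 115*(-449) = -51635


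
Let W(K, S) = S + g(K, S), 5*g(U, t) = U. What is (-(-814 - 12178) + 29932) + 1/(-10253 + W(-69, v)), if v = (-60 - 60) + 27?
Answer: 2223420271/51799 ≈ 42924.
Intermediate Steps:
g(U, t) = U/5
v = -93 (v = -120 + 27 = -93)
W(K, S) = S + K/5
(-(-814 - 12178) + 29932) + 1/(-10253 + W(-69, v)) = (-(-814 - 12178) + 29932) + 1/(-10253 + (-93 + (⅕)*(-69))) = (-1*(-12992) + 29932) + 1/(-10253 + (-93 - 69/5)) = (12992 + 29932) + 1/(-10253 - 534/5) = 42924 + 1/(-51799/5) = 42924 - 5/51799 = 2223420271/51799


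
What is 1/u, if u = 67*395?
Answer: 1/26465 ≈ 3.7786e-5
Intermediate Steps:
u = 26465
1/u = 1/26465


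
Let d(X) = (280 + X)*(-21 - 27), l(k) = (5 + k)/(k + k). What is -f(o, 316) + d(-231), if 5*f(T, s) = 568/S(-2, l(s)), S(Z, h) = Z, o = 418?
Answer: -11476/5 ≈ -2295.2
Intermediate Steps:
l(k) = (5 + k)/(2*k) (l(k) = (5 + k)/((2*k)) = (5 + k)*(1/(2*k)) = (5 + k)/(2*k))
f(T, s) = -284/5 (f(T, s) = (568/(-2))/5 = (568*(-1/2))/5 = (1/5)*(-284) = -284/5)
d(X) = -13440 - 48*X (d(X) = (280 + X)*(-48) = -13440 - 48*X)
-f(o, 316) + d(-231) = -1*(-284/5) + (-13440 - 48*(-231)) = 284/5 + (-13440 + 11088) = 284/5 - 2352 = -11476/5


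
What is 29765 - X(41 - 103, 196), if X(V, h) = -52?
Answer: 29817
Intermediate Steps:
29765 - X(41 - 103, 196) = 29765 - 1*(-52) = 29765 + 52 = 29817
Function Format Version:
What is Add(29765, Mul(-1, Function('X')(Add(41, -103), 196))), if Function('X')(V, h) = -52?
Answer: 29817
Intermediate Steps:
Add(29765, Mul(-1, Function('X')(Add(41, -103), 196))) = Add(29765, Mul(-1, -52)) = Add(29765, 52) = 29817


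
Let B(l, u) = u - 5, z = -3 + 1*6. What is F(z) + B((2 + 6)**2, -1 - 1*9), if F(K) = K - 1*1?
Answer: -13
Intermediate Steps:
z = 3 (z = -3 + 6 = 3)
F(K) = -1 + K (F(K) = K - 1 = -1 + K)
B(l, u) = -5 + u
F(z) + B((2 + 6)**2, -1 - 1*9) = (-1 + 3) + (-5 + (-1 - 1*9)) = 2 + (-5 + (-1 - 9)) = 2 + (-5 - 10) = 2 - 15 = -13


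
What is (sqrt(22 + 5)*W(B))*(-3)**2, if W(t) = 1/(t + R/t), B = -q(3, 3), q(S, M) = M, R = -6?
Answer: -27*sqrt(3) ≈ -46.765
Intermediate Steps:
B = -3 (B = -1*3 = -3)
W(t) = 1/(t - 6/t)
(sqrt(22 + 5)*W(B))*(-3)**2 = (sqrt(22 + 5)*(-3/(-6 + (-3)**2)))*(-3)**2 = (sqrt(27)*(-3/(-6 + 9)))*9 = ((3*sqrt(3))*(-3/3))*9 = ((3*sqrt(3))*(-3*1/3))*9 = ((3*sqrt(3))*(-1))*9 = -3*sqrt(3)*9 = -27*sqrt(3)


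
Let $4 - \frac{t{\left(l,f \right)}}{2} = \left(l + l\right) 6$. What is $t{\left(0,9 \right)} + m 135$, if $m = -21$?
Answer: $-2827$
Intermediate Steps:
$t{\left(l,f \right)} = 8 - 24 l$ ($t{\left(l,f \right)} = 8 - 2 \left(l + l\right) 6 = 8 - 2 \cdot 2 l 6 = 8 - 2 \cdot 12 l = 8 - 24 l$)
$t{\left(0,9 \right)} + m 135 = \left(8 - 0\right) - 2835 = \left(8 + 0\right) - 2835 = 8 - 2835 = -2827$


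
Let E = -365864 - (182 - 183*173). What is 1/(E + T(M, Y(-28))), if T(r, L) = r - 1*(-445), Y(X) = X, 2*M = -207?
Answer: -2/668091 ≈ -2.9936e-6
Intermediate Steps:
M = -207/2 (M = (½)*(-207) = -207/2 ≈ -103.50)
T(r, L) = 445 + r (T(r, L) = r + 445 = 445 + r)
E = -334387 (E = -365864 - (182 - 31659) = -365864 - 1*(-31477) = -365864 + 31477 = -334387)
1/(E + T(M, Y(-28))) = 1/(-334387 + (445 - 207/2)) = 1/(-334387 + 683/2) = 1/(-668091/2) = -2/668091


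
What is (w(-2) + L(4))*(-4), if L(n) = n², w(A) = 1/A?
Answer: -62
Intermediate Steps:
(w(-2) + L(4))*(-4) = (1/(-2) + 4²)*(-4) = (-½ + 16)*(-4) = (31/2)*(-4) = -62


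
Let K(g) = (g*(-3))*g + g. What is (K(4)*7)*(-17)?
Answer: 5236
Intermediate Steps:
K(g) = g - 3*g**2 (K(g) = (-3*g)*g + g = -3*g**2 + g = g - 3*g**2)
(K(4)*7)*(-17) = ((4*(1 - 3*4))*7)*(-17) = ((4*(1 - 12))*7)*(-17) = ((4*(-11))*7)*(-17) = -44*7*(-17) = -308*(-17) = 5236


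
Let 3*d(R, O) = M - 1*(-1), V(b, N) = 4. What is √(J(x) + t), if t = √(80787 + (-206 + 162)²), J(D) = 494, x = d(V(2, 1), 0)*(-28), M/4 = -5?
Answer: √(494 + √82723) ≈ 27.957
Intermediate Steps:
M = -20 (M = 4*(-5) = -20)
d(R, O) = -19/3 (d(R, O) = (-20 - 1*(-1))/3 = (-20 + 1)/3 = (⅓)*(-19) = -19/3)
x = 532/3 (x = -19/3*(-28) = 532/3 ≈ 177.33)
t = √82723 (t = √(80787 + (-44)²) = √(80787 + 1936) = √82723 ≈ 287.62)
√(J(x) + t) = √(494 + √82723)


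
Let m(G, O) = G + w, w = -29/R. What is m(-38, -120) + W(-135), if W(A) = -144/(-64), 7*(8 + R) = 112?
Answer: -315/8 ≈ -39.375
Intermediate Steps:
R = 8 (R = -8 + (⅐)*112 = -8 + 16 = 8)
w = -29/8 ≈ -3.6250
m(G, O) = -29/8 + G (m(G, O) = G - 29/8 = -29/8 + G)
W(A) = 9/4 (W(A) = -144*(-1/64) = 9/4)
m(-38, -120) + W(-135) = (-29/8 - 38) + 9/4 = -333/8 + 9/4 = -315/8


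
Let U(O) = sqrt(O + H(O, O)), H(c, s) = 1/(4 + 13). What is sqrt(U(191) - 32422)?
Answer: sqrt(-9369958 + 68*sqrt(3451))/17 ≈ 180.02*I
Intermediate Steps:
H(c, s) = 1/17
U(O) = sqrt(1/17 + O) (U(O) = sqrt(O + 1/17) = sqrt(1/17 + O))
sqrt(U(191) - 32422) = sqrt(sqrt(17 + 289*191)/17 - 32422) = sqrt(sqrt(17 + 55199)/17 - 32422) = sqrt(sqrt(55216)/17 - 32422) = sqrt((4*sqrt(3451))/17 - 32422) = sqrt(4*sqrt(3451)/17 - 32422) = sqrt(-32422 + 4*sqrt(3451)/17)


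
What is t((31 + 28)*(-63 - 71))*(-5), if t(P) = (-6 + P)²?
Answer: -312998720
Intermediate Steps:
t((31 + 28)*(-63 - 71))*(-5) = (-6 + (31 + 28)*(-63 - 71))²*(-5) = (-6 + 59*(-134))²*(-5) = (-6 - 7906)²*(-5) = (-7912)²*(-5) = 62599744*(-5) = -312998720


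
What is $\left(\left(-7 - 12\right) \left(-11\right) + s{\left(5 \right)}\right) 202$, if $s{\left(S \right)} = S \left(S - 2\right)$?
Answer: $45248$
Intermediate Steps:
$s{\left(S \right)} = S \left(-2 + S\right)$
$\left(\left(-7 - 12\right) \left(-11\right) + s{\left(5 \right)}\right) 202 = \left(\left(-7 - 12\right) \left(-11\right) + 5 \left(-2 + 5\right)\right) 202 = \left(\left(-19\right) \left(-11\right) + 5 \cdot 3\right) 202 = \left(209 + 15\right) 202 = 224 \cdot 202 = 45248$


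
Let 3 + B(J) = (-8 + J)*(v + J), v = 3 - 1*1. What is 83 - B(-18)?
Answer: -330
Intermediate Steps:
v = 2 (v = 3 - 1 = 2)
B(J) = -3 + (-8 + J)*(2 + J)
83 - B(-18) = 83 - (-19 + (-18)² - 6*(-18)) = 83 - (-19 + 324 + 108) = 83 - 1*413 = 83 - 413 = -330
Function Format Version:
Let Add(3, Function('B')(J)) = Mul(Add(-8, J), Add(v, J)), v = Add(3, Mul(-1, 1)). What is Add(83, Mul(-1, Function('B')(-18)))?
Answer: -330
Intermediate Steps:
v = 2 (v = Add(3, -1) = 2)
Function('B')(J) = Add(-3, Mul(Add(-8, J), Add(2, J)))
Add(83, Mul(-1, Function('B')(-18))) = Add(83, Mul(-1, Add(-19, Pow(-18, 2), Mul(-6, -18)))) = Add(83, Mul(-1, Add(-19, 324, 108))) = Add(83, Mul(-1, 413)) = Add(83, -413) = -330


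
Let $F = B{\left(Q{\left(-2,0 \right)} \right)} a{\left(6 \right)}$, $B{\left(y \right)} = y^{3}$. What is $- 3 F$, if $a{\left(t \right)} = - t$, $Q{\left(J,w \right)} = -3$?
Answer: $-486$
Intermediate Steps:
$F = 162$ ($F = \left(-3\right)^{3} \left(\left(-1\right) 6\right) = \left(-27\right) \left(-6\right) = 162$)
$- 3 F = \left(-3\right) 162 = -486$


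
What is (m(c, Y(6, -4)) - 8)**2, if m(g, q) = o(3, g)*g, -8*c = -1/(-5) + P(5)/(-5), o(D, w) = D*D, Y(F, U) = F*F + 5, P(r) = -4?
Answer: 5329/64 ≈ 83.266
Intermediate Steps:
Y(F, U) = 5 + F**2 (Y(F, U) = F**2 + 5 = 5 + F**2)
o(D, w) = D**2
c = -1/8 (c = -(-1/(-5) - 4/(-5))/8 = -(-1*(-1/5) - 4*(-1/5))/8 = -(1/5 + 4/5)/8 = -1/8*1 = -1/8 ≈ -0.12500)
m(g, q) = 9*g (m(g, q) = 3**2*g = 9*g)
(m(c, Y(6, -4)) - 8)**2 = (9*(-1/8) - 8)**2 = (-9/8 - 8)**2 = (-73/8)**2 = 5329/64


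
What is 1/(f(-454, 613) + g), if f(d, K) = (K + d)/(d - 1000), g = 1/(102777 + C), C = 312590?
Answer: -603943618/66041899 ≈ -9.1449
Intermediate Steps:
g = 1/415367 (g = 1/(102777 + 312590) = 1/415367 ≈ 2.4075e-6)
f(d, K) = (K + d)/(-1000 + d)
1/(f(-454, 613) + g) = 1/((613 - 454)/(-1000 - 454) + 1/415367) = 1/(159/(-1454) + 1/415367) = 1/(-1/1454*159 + 1/415367) = 1/(-159/1454 + 1/415367) = 1/(-66041899/603943618) = -603943618/66041899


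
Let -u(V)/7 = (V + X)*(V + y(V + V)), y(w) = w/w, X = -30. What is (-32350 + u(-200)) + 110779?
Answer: -241961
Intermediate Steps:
y(w) = 1
u(V) = -7*(1 + V)*(-30 + V) (u(V) = -7*(V - 30)*(V + 1) = -7*(-30 + V)*(1 + V) = -7*(1 + V)*(-30 + V))
(-32350 + u(-200)) + 110779 = (-32350 + (210 - 7*(-200)**2 + 203*(-200))) + 110779 = (-32350 + (210 - 7*40000 - 40600)) + 110779 = (-32350 + (210 - 280000 - 40600)) + 110779 = (-32350 - 320390) + 110779 = -352740 + 110779 = -241961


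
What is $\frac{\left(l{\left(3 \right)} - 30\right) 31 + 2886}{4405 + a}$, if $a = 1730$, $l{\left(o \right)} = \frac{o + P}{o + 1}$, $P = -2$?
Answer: $\frac{1571}{4908} \approx 0.32009$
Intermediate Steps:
$l{\left(o \right)} = \frac{-2 + o}{1 + o}$ ($l{\left(o \right)} = \frac{o - 2}{o + 1} = \frac{-2 + o}{1 + o}$)
$\frac{\left(l{\left(3 \right)} - 30\right) 31 + 2886}{4405 + a} = \frac{\left(\frac{-2 + 3}{1 + 3} - 30\right) 31 + 2886}{4405 + 1730} = \frac{\left(\frac{1}{4} \cdot 1 - 30\right) 31 + 2886}{6135} = \left(\left(\frac{1}{4} \cdot 1 - 30\right) 31 + 2886\right) \frac{1}{6135} = \left(\left(\frac{1}{4} - 30\right) 31 + 2886\right) \frac{1}{6135} = \left(\left(- \frac{119}{4}\right) 31 + 2886\right) \frac{1}{6135} = \left(- \frac{3689}{4} + 2886\right) \frac{1}{6135} = \frac{7855}{4} \cdot \frac{1}{6135} = \frac{1571}{4908}$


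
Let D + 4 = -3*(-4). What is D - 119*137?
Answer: -16295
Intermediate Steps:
D = 8 (D = -4 - 3*(-4) = -4 + 12 = 8)
D - 119*137 = 8 - 119*137 = 8 - 16303 = -16295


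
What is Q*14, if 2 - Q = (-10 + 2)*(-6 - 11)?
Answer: -1876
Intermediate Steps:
Q = -134 (Q = 2 - (-10 + 2)*(-6 - 11) = 2 - (-8)*(-17) = 2 - 1*136 = 2 - 136 = -134)
Q*14 = -134*14 = -1876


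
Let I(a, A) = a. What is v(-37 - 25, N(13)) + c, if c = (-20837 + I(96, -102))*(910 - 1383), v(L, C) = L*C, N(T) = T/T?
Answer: 9810431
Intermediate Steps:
N(T) = 1
v(L, C) = C*L
c = 9810493 (c = (-20837 + 96)*(910 - 1383) = -20741*(-473) = 9810493)
v(-37 - 25, N(13)) + c = 1*(-37 - 25) + 9810493 = 1*(-62) + 9810493 = -62 + 9810493 = 9810431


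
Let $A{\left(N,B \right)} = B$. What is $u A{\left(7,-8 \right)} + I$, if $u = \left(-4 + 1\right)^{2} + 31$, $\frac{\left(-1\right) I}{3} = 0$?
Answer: $-320$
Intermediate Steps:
$I = 0$ ($I = \left(-3\right) 0 = 0$)
$u = 40$ ($u = \left(-3\right)^{2} + 31 = 9 + 31 = 40$)
$u A{\left(7,-8 \right)} + I = 40 \left(-8\right) + 0 = -320 + 0 = -320$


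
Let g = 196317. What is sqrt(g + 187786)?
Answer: sqrt(384103) ≈ 619.76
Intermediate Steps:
sqrt(g + 187786) = sqrt(196317 + 187786) = sqrt(384103)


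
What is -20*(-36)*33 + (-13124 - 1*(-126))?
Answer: 10762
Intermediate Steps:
-20*(-36)*33 + (-13124 - 1*(-126)) = 720*33 + (-13124 + 126) = 23760 - 12998 = 10762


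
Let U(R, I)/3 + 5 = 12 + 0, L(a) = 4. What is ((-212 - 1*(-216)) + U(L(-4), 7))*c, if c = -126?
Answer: -3150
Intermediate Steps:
U(R, I) = 21 (U(R, I) = -15 + 3*(12 + 0) = -15 + 3*12 = -15 + 36 = 21)
((-212 - 1*(-216)) + U(L(-4), 7))*c = ((-212 - 1*(-216)) + 21)*(-126) = ((-212 + 216) + 21)*(-126) = (4 + 21)*(-126) = 25*(-126) = -3150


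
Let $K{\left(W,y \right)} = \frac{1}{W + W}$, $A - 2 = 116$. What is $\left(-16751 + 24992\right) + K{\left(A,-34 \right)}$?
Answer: $\frac{1944877}{236} \approx 8241.0$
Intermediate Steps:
$A = 118$ ($A = 2 + 116 = 118$)
$K{\left(W,y \right)} = \frac{1}{2 W}$
$\left(-16751 + 24992\right) + K{\left(A,-34 \right)} = \left(-16751 + 24992\right) + \frac{1}{2 \cdot 118} = 8241 + \frac{1}{2} \cdot \frac{1}{118} = 8241 + \frac{1}{236} = \frac{1944877}{236}$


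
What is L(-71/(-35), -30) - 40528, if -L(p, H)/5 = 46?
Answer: -40758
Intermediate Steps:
L(p, H) = -230 (L(p, H) = -5*46 = -230)
L(-71/(-35), -30) - 40528 = -230 - 40528 = -40758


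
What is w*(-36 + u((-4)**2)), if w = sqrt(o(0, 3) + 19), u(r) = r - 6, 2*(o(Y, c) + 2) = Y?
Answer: -26*sqrt(17) ≈ -107.20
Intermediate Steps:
o(Y, c) = -2 + Y/2
u(r) = -6 + r
w = sqrt(17) (w = sqrt((-2 + (1/2)*0) + 19) = sqrt((-2 + 0) + 19) = sqrt(-2 + 19) = sqrt(17) ≈ 4.1231)
w*(-36 + u((-4)**2)) = sqrt(17)*(-36 + (-6 + (-4)**2)) = sqrt(17)*(-36 + (-6 + 16)) = sqrt(17)*(-36 + 10) = sqrt(17)*(-26) = -26*sqrt(17)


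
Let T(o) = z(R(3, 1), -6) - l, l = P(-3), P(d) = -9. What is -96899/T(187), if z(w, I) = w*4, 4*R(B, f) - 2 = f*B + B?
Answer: -96899/17 ≈ -5699.9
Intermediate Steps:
R(B, f) = ½ + B/4 + B*f/4 (R(B, f) = ½ + (f*B + B)/4 = ½ + (B*f + B)/4 = ½ + (B + B*f)/4 = ½ + (B/4 + B*f/4) = ½ + B/4 + B*f/4)
z(w, I) = 4*w
l = -9
T(o) = 17 (T(o) = 4*(½ + (¼)*3 + (¼)*3*1) - 1*(-9) = 4*(½ + ¾ + ¾) + 9 = 4*2 + 9 = 8 + 9 = 17)
-96899/T(187) = -96899/17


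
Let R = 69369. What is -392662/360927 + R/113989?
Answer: -19722003655/41141707803 ≈ -0.47937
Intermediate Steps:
-392662/360927 + R/113989 = -392662/360927 + 69369/113989 = -19722003655/41141707803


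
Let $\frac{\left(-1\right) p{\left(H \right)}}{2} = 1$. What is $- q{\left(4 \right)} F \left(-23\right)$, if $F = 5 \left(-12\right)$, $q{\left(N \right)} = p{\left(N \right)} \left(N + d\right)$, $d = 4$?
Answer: $22080$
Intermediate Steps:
$p{\left(H \right)} = -2$ ($p{\left(H \right)} = \left(-2\right) 1 = -2$)
$q{\left(N \right)} = -8 - 2 N$ ($q{\left(N \right)} = - 2 \left(N + 4\right) = - 2 \left(4 + N\right) = -8 - 2 N$)
$F = -60$
$- q{\left(4 \right)} F \left(-23\right) = - (-8 - 8) \left(-60\right) \left(-23\right) = \left(-1\right) \left(-16\right) \left(-60\right) \left(-23\right) = 16 \left(-60\right) \left(-23\right) = \left(-960\right) \left(-23\right) = 22080$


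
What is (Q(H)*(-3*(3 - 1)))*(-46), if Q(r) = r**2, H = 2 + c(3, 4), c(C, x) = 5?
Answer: 13524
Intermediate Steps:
H = 7 (H = 2 + 5 = 7)
(Q(H)*(-3*(3 - 1)))*(-46) = (7**2*(-3*(3 - 1)))*(-46) = (49*(-3*2))*(-46) = (49*(-6))*(-46) = -294*(-46) = 13524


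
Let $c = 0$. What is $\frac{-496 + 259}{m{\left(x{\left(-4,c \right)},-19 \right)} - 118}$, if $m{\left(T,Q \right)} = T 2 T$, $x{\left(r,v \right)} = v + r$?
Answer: $\frac{237}{86} \approx 2.7558$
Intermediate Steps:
$x{\left(r,v \right)} = r + v$
$m{\left(T,Q \right)} = 2 T^{2}$ ($m{\left(T,Q \right)} = 2 T T = 2 T^{2}$)
$\frac{-496 + 259}{m{\left(x{\left(-4,c \right)},-19 \right)} - 118} = \frac{-496 + 259}{2 \left(-4 + 0\right)^{2} - 118} = - \frac{237}{2 \left(-4\right)^{2} - 118} = - \frac{237}{2 \cdot 16 - 118} = - \frac{237}{32 - 118} = - \frac{237}{-86} = \left(-237\right) \left(- \frac{1}{86}\right) = \frac{237}{86}$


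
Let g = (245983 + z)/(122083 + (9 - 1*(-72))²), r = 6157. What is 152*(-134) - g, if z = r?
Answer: -655118283/32161 ≈ -20370.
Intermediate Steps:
z = 6157
g = 63035/32161 (g = (245983 + 6157)/(122083 + (9 - 1*(-72))²) = 252140/(122083 + (9 + 72)²) = 252140/(122083 + 81²) = 252140/(122083 + 6561) = 252140/128644 = 252140*(1/128644) = 63035/32161 ≈ 1.9600)
152*(-134) - g = 152*(-134) - 1*63035/32161 = -20368 - 63035/32161 = -655118283/32161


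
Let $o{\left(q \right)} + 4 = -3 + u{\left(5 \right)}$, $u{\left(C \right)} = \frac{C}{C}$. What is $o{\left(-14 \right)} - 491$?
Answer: $-497$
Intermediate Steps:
$u{\left(C \right)} = 1$
$o{\left(q \right)} = -6$ ($o{\left(q \right)} = -4 + \left(-3 + 1\right) = -4 - 2 = -6$)
$o{\left(-14 \right)} - 491 = -6 - 491 = -497$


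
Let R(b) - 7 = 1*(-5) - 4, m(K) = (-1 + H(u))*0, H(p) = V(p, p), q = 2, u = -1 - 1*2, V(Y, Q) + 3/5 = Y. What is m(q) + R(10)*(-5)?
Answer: 10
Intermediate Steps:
V(Y, Q) = -3/5 + Y
u = -3 (u = -1 - 2 = -3)
H(p) = -3/5 + p
m(K) = 0 (m(K) = (-1 + (-3/5 - 3))*0 = (-1 - 18/5)*0 = -23/5*0 = 0)
R(b) = -2 (R(b) = 7 + (1*(-5) - 4) = 7 + (-5 - 4) = 7 - 9 = -2)
m(q) + R(10)*(-5) = 0 - 2*(-5) = 0 + 10 = 10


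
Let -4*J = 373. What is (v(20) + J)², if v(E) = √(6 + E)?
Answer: 139545/16 - 373*√26/2 ≈ 7770.6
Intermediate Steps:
J = -373/4 (J = -¼*373 = -373/4 ≈ -93.250)
(v(20) + J)² = (√(6 + 20) - 373/4)² = (√26 - 373/4)² = (-373/4 + √26)²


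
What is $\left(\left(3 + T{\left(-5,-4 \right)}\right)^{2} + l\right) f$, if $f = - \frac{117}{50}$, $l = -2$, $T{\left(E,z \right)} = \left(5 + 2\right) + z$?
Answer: $- \frac{1989}{25} \approx -79.56$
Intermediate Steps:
$T{\left(E,z \right)} = 7 + z$
$f = - \frac{117}{50}$ ($f = \left(-117\right) \frac{1}{50} = - \frac{117}{50} \approx -2.34$)
$\left(\left(3 + T{\left(-5,-4 \right)}\right)^{2} + l\right) f = \left(\left(3 + \left(7 - 4\right)\right)^{2} - 2\right) \left(- \frac{117}{50}\right) = \left(\left(3 + 3\right)^{2} - 2\right) \left(- \frac{117}{50}\right) = \left(6^{2} - 2\right) \left(- \frac{117}{50}\right) = \left(36 - 2\right) \left(- \frac{117}{50}\right) = 34 \left(- \frac{117}{50}\right) = - \frac{1989}{25}$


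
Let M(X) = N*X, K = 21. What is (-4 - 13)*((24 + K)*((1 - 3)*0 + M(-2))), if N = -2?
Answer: -3060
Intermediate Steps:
M(X) = -2*X
(-4 - 13)*((24 + K)*((1 - 3)*0 + M(-2))) = (-4 - 13)*((24 + 21)*((1 - 3)*0 - 2*(-2))) = -765*(-2*0 + 4) = -765*(0 + 4) = -765*4 = -17*180 = -3060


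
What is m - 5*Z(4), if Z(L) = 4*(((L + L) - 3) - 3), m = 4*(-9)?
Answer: -76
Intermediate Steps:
m = -36
Z(L) = -24 + 8*L (Z(L) = 4*((2*L - 3) - 3) = 4*((-3 + 2*L) - 3) = 4*(-6 + 2*L) = -24 + 8*L)
m - 5*Z(4) = -36 - 5*(-24 + 8*4) = -36 - 5*(-24 + 32) = -36 - 5*8 = -36 - 40 = -76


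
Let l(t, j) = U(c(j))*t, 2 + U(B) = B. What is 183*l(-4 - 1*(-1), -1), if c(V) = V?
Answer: 1647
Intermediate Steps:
U(B) = -2 + B
l(t, j) = t*(-2 + j) (l(t, j) = (-2 + j)*t = t*(-2 + j))
183*l(-4 - 1*(-1), -1) = 183*((-4 - 1*(-1))*(-2 - 1)) = 183*((-4 + 1)*(-3)) = 183*(-3*(-3)) = 183*9 = 1647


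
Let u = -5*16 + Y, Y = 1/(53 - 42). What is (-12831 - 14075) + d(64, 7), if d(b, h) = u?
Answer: -296845/11 ≈ -26986.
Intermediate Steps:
Y = 1/11 ≈ 0.090909
u = -879/11 (u = -5*16 + 1/11 = -80 + 1/11 = -879/11 ≈ -79.909)
d(b, h) = -879/11
(-12831 - 14075) + d(64, 7) = (-12831 - 14075) - 879/11 = -26906 - 879/11 = -296845/11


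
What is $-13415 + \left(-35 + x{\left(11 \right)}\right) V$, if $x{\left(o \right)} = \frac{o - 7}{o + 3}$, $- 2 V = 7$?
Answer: $- \frac{26587}{2} \approx -13294.0$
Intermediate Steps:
$V = - \frac{7}{2}$ ($V = \left(- \frac{1}{2}\right) 7 = - \frac{7}{2} \approx -3.5$)
$x{\left(o \right)} = \frac{-7 + o}{3 + o}$
$-13415 + \left(-35 + x{\left(11 \right)}\right) V = -13415 + \left(-35 + \frac{-7 + 11}{3 + 11}\right) \left(- \frac{7}{2}\right) = -13415 + \left(-35 + \frac{1}{14} \cdot 4\right) \left(- \frac{7}{2}\right) = -13415 + \left(-35 + \frac{2}{7}\right) \left(- \frac{7}{2}\right) = -13415 - - \frac{243}{2} = -13415 + \frac{243}{2} = - \frac{26587}{2}$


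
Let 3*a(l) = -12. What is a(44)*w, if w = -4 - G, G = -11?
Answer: -28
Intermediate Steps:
a(l) = -4 (a(l) = (⅓)*(-12) = -4)
w = 7 (w = -4 - 1*(-11) = -4 + 11 = 7)
a(44)*w = -4*7 = -28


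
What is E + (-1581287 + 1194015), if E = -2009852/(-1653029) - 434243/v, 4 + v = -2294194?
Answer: -1468675641972045081/3792375825742 ≈ -3.8727e+5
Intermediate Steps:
v = -2294198 (v = -4 - 2294194 = -2294198)
E = 5328814710743/3792375825742 (E = -2009852/(-1653029) - 434243/(-2294198) = -2009852*(-1/1653029) - 434243*(-1/2294198) = 2009852/1653029 + 434243/2294198 = 5328814710743/3792375825742 ≈ 1.4051)
E + (-1581287 + 1194015) = 5328814710743/3792375825742 + (-1581287 + 1194015) = 5328814710743/3792375825742 - 387272 = -1468675641972045081/3792375825742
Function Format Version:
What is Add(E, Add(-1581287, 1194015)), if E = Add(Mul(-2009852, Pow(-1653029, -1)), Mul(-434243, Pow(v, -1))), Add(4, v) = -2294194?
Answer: Rational(-1468675641972045081, 3792375825742) ≈ -3.8727e+5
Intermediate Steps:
v = -2294198 (v = Add(-4, -2294194) = -2294198)
E = Rational(5328814710743, 3792375825742) (E = Add(Mul(-2009852, Pow(-1653029, -1)), Mul(-434243, Pow(-2294198, -1))) = Add(Mul(-2009852, Rational(-1, 1653029)), Mul(-434243, Rational(-1, 2294198))) = Add(Rational(2009852, 1653029), Rational(434243, 2294198)) = Rational(5328814710743, 3792375825742) ≈ 1.4051)
Add(E, Add(-1581287, 1194015)) = Add(Rational(5328814710743, 3792375825742), Add(-1581287, 1194015)) = Add(Rational(5328814710743, 3792375825742), -387272) = Rational(-1468675641972045081, 3792375825742)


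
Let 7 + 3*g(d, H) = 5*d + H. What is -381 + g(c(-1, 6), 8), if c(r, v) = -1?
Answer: -1147/3 ≈ -382.33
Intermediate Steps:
g(d, H) = -7/3 + H/3 + 5*d/3 (g(d, H) = -7/3 + (5*d + H)/3 = -7/3 + (H + 5*d)/3 = -7/3 + (H/3 + 5*d/3) = -7/3 + H/3 + 5*d/3)
-381 + g(c(-1, 6), 8) = -381 + (-7/3 + (⅓)*8 + (5/3)*(-1)) = -381 + (-7/3 + 8/3 - 5/3) = -381 - 4/3 = -1147/3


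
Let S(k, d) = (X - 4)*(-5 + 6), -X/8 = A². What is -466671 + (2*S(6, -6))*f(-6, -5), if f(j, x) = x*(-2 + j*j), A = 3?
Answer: -440831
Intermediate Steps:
X = -72 (X = -8*3² = -8*9 = -72)
f(j, x) = x*(-2 + j²)
S(k, d) = -76 (S(k, d) = (-72 - 4)*(-5 + 6) = -76*1 = -76)
-466671 + (2*S(6, -6))*f(-6, -5) = -466671 + (2*(-76))*(-5*(-2 + (-6)²)) = -466671 - (-760)*(-2 + 36) = -466671 - (-760)*34 = -466671 - 152*(-170) = -466671 + 25840 = -440831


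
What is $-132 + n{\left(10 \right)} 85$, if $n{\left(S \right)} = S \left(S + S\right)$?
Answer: $16868$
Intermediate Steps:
$n{\left(S \right)} = 2 S^{2}$ ($n{\left(S \right)} = S 2 S = 2 S^{2}$)
$-132 + n{\left(10 \right)} 85 = -132 + 2 \cdot 10^{2} \cdot 85 = -132 + 2 \cdot 100 \cdot 85 = -132 + 200 \cdot 85 = -132 + 17000 = 16868$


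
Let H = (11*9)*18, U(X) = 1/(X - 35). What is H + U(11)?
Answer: 42767/24 ≈ 1782.0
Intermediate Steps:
U(X) = 1/(-35 + X)
H = 1782 (H = 99*18 = 1782)
H + U(11) = 1782 + 1/(-35 + 11) = 1782 + 1/(-24) = 1782 - 1/24 = 42767/24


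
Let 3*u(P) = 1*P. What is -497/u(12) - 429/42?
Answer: -3765/28 ≈ -134.46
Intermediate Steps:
u(P) = P/3 (u(P) = (1*P)/3 = P/3)
-497/u(12) - 429/42 = -497/((⅓)*12) - 429/42 = -497/4 - 429*1/42 = -497*¼ - 143/14 = -497/4 - 143/14 = -3765/28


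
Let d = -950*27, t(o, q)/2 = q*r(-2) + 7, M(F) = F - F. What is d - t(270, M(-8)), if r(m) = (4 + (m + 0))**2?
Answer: -25664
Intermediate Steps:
r(m) = (4 + m)**2
M(F) = 0
t(o, q) = 14 + 8*q (t(o, q) = 2*(q*(4 - 2)**2 + 7) = 2*(q*2**2 + 7) = 2*(q*4 + 7) = 2*(4*q + 7) = 2*(7 + 4*q) = 14 + 8*q)
d = -25650
d - t(270, M(-8)) = -25650 - (14 + 8*0) = -25650 - (14 + 0) = -25650 - 1*14 = -25650 - 14 = -25664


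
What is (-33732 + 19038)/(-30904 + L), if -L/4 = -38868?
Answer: -7347/62284 ≈ -0.11796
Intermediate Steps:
L = 155472 (L = -4*(-38868) = 155472)
(-33732 + 19038)/(-30904 + L) = (-33732 + 19038)/(-30904 + 155472) = -14694/124568 = -14694*1/124568 = -7347/62284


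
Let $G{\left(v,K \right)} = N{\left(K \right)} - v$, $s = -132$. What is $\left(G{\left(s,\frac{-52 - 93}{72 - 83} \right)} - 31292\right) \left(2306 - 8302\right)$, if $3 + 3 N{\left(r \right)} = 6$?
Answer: $186829364$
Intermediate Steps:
$N{\left(r \right)} = 1$ ($N{\left(r \right)} = -1 + \frac{1}{3} \cdot 6 = -1 + 2 = 1$)
$G{\left(v,K \right)} = 1 - v$
$\left(G{\left(s,\frac{-52 - 93}{72 - 83} \right)} - 31292\right) \left(2306 - 8302\right) = \left(\left(1 - -132\right) - 31292\right) \left(2306 - 8302\right) = \left(\left(1 + 132\right) - 31292\right) \left(-5996\right) = \left(133 - 31292\right) \left(-5996\right) = \left(-31159\right) \left(-5996\right) = 186829364$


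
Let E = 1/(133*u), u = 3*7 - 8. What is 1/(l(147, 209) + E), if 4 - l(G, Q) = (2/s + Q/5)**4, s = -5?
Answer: -1080625/3174503305804 ≈ -3.4041e-7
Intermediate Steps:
l(G, Q) = 4 - (-2/5 + Q/5)**4 (l(G, Q) = 4 - (2/(-5) + Q/5)**4 = 4 - (2*(-1/5) + Q*(1/5))**4 = 4 - (-2/5 + Q/5)**4)
u = 13 (u = 21 - 8 = 13)
E = 1/1729 (E = 1/(133*13) = 1/1729 ≈ 0.00057837)
1/(l(147, 209) + E) = 1/((4 - (-2 + 209)**4/625) + 1/1729) = 1/((4 - 1/625*207**4) + 1/1729) = 1/((4 - 1/625*1836036801) + 1/1729) = 1/((4 - 1836036801/625) + 1/1729) = 1/(-1836034301/625 + 1/1729) = 1/(-3174503305804/1080625) = -1080625/3174503305804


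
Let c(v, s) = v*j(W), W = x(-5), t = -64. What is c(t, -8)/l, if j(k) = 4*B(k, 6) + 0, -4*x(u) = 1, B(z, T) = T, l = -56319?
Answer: 512/18773 ≈ 0.027273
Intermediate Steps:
x(u) = -1/4 (x(u) = -1/4*1 = -1/4)
W = -1/4 ≈ -0.25000
j(k) = 24 (j(k) = 4*6 + 0 = 24 + 0 = 24)
c(v, s) = 24*v (c(v, s) = v*24 = 24*v)
c(t, -8)/l = (24*(-64))/(-56319) = -1536*(-1/56319) = 512/18773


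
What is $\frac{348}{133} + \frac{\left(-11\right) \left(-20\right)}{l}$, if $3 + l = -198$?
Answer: $\frac{40688}{26733} \approx 1.522$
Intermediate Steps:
$l = -201$ ($l = -3 - 198 = -201$)
$\frac{348}{133} + \frac{\left(-11\right) \left(-20\right)}{l} = \frac{348}{133} + \frac{\left(-11\right) \left(-20\right)}{-201} = 348 \cdot \frac{1}{133} + 220 \left(- \frac{1}{201}\right) = \frac{348}{133} - \frac{220}{201} = \frac{40688}{26733}$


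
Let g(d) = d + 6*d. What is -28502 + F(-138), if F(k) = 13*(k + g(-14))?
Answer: -31570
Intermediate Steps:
g(d) = 7*d
F(k) = -1274 + 13*k (F(k) = 13*(k + 7*(-14)) = 13*(k - 98) = 13*(-98 + k) = -1274 + 13*k)
-28502 + F(-138) = -28502 + (-1274 + 13*(-138)) = -28502 + (-1274 - 1794) = -28502 - 3068 = -31570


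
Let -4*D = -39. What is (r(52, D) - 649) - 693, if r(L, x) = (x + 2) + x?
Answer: -2641/2 ≈ -1320.5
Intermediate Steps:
D = 39/4 (D = -¼*(-39) = 39/4 ≈ 9.7500)
r(L, x) = 2 + 2*x (r(L, x) = (2 + x) + x = 2 + 2*x)
(r(52, D) - 649) - 693 = ((2 + 2*(39/4)) - 649) - 693 = ((2 + 39/2) - 649) - 693 = (43/2 - 649) - 693 = -1255/2 - 693 = -2641/2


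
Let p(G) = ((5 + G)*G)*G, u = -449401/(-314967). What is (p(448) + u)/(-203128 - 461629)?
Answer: -28636457405305/209376518019 ≈ -136.77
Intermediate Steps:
u = 449401/314967 (u = -449401*(-1/314967) = 449401/314967 ≈ 1.4268)
p(G) = G²*(5 + G) (p(G) = (G*(5 + G))*G = G²*(5 + G))
(p(448) + u)/(-203128 - 461629) = (448²*(5 + 448) + 449401/314967)/(-203128 - 461629) = (200704*453 + 449401/314967)/(-664757) = (90918912 + 449401/314967)*(-1/664757) = (28636457405305/314967)*(-1/664757) = -28636457405305/209376518019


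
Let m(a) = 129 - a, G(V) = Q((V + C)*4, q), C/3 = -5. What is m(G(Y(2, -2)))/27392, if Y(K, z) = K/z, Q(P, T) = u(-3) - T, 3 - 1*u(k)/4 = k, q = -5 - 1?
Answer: 99/27392 ≈ 0.0036142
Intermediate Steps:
C = -15 (C = 3*(-5) = -15)
q = -6
u(k) = 12 - 4*k
Q(P, T) = 24 - T (Q(P, T) = (12 - 4*(-3)) - T = (12 + 12) - T = 24 - T)
G(V) = 30 (G(V) = 24 - 1*(-6) = 24 + 6 = 30)
m(G(Y(2, -2)))/27392 = (129 - 1*30)/27392 = (129 - 30)*(1/27392) = 99*(1/27392) = 99/27392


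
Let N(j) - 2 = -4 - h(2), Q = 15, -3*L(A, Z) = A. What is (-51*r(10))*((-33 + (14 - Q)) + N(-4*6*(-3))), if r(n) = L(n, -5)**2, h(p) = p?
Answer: 64600/3 ≈ 21533.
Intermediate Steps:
L(A, Z) = -A/3
r(n) = n**2/9 (r(n) = (-n/3)**2 = n**2/9)
N(j) = -4 (N(j) = 2 + (-4 - 1*2) = 2 + (-4 - 2) = 2 - 6 = -4)
(-51*r(10))*((-33 + (14 - Q)) + N(-4*6*(-3))) = (-17*10**2/3)*((-33 + (14 - 1*15)) - 4) = (-17*100/3)*((-33 + (14 - 15)) - 4) = (-51*100/9)*((-33 - 1) - 4) = -1700*(-34 - 4)/3 = -1700/3*(-38) = 64600/3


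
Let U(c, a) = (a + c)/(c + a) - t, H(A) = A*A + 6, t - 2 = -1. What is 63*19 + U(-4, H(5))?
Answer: 1197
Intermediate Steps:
t = 1 (t = 2 - 1 = 1)
H(A) = 6 + A**2 (H(A) = A**2 + 6 = 6 + A**2)
U(c, a) = 0 (U(c, a) = (a + c)/(c + a) - 1*1 = (a + c)/(a + c) - 1 = 1 - 1 = 0)
63*19 + U(-4, H(5)) = 63*19 + 0 = 1197 + 0 = 1197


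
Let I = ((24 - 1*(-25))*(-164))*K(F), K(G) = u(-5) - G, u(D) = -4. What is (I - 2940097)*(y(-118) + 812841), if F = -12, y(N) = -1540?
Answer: -2437460554885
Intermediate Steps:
K(G) = -4 - G
I = -64288 (I = ((24 - 1*(-25))*(-164))*(-4 - 1*(-12)) = ((24 + 25)*(-164))*(-4 + 12) = (49*(-164))*8 = -8036*8 = -64288)
(I - 2940097)*(y(-118) + 812841) = (-64288 - 2940097)*(-1540 + 812841) = -3004385*811301 = -2437460554885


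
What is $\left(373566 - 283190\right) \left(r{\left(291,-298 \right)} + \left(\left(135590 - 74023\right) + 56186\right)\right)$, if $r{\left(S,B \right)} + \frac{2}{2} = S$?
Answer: $10668254168$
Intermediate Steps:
$r{\left(S,B \right)} = -1 + S$
$\left(373566 - 283190\right) \left(r{\left(291,-298 \right)} + \left(\left(135590 - 74023\right) + 56186\right)\right) = \left(373566 - 283190\right) \left(\left(-1 + 291\right) + \left(\left(135590 - 74023\right) + 56186\right)\right) = \left(373566 - 283190\right) \left(290 + \left(61567 + 56186\right)\right) = \left(373566 - 283190\right) \left(290 + 117753\right) = 90376 \cdot 118043 = 10668254168$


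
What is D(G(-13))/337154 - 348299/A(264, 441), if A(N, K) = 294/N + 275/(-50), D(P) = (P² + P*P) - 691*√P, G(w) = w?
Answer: 2583468855629/32535361 - 691*I*√13/337154 ≈ 79405.0 - 0.0073896*I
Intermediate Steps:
D(P) = -691*√P + 2*P² (D(P) = (P² + P²) - 691*√P = 2*P² - 691*√P = -691*√P + 2*P²)
A(N, K) = -11/2 + 294/N (A(N, K) = 294/N + 275*(-1/50) = 294/N - 11/2 = -11/2 + 294/N)
D(G(-13))/337154 - 348299/A(264, 441) = (-691*I*√13 + 2*(-13)²)/337154 - 348299/(-11/2 + 294/264) = (-691*I*√13 + 2*169)*(1/337154) - 348299/(-11/2 + 294*(1/264)) = (-691*I*√13 + 338)*(1/337154) - 348299/(-11/2 + 49/44) = (338 - 691*I*√13)*(1/337154) - 348299/(-193/44) = (169/168577 - 691*I*√13/337154) - 348299*(-44/193) = (169/168577 - 691*I*√13/337154) + 15325156/193 = 2583468855629/32535361 - 691*I*√13/337154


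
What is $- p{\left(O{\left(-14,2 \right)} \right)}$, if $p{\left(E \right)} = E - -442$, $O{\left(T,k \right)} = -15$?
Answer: $-427$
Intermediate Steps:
$p{\left(E \right)} = 442 + E$ ($p{\left(E \right)} = E + 442 = 442 + E$)
$- p{\left(O{\left(-14,2 \right)} \right)} = - (442 - 15) = \left(-1\right) 427 = -427$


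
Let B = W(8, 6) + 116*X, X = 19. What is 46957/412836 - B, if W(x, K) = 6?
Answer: -912320603/412836 ≈ -2209.9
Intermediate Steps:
B = 2210 (B = 6 + 116*19 = 6 + 2204 = 2210)
46957/412836 - B = 46957/412836 - 1*2210 = 46957*(1/412836) - 2210 = 46957/412836 - 2210 = -912320603/412836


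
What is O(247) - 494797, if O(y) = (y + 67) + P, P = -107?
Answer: -494590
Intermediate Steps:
O(y) = -40 + y (O(y) = (y + 67) - 107 = (67 + y) - 107 = -40 + y)
O(247) - 494797 = (-40 + 247) - 494797 = 207 - 494797 = -494590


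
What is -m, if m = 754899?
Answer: -754899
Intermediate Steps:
-m = -1*754899 = -754899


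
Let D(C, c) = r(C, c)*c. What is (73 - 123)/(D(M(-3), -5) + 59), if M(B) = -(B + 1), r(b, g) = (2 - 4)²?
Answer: -50/39 ≈ -1.2821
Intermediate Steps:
r(b, g) = 4 (r(b, g) = (-2)² = 4)
M(B) = -1 - B (M(B) = -(1 + B) = -1 - B)
D(C, c) = 4*c
(73 - 123)/(D(M(-3), -5) + 59) = (73 - 123)/(4*(-5) + 59) = -50/(-20 + 59) = -50/39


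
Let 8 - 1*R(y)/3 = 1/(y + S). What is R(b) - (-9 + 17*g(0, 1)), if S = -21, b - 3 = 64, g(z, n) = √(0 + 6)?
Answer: 1515/46 - 17*√6 ≈ -8.7065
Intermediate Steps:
g(z, n) = √6
b = 67 (b = 3 + 64 = 67)
R(y) = 24 - 3/(-21 + y) (R(y) = 24 - 3/(y - 21) = 24 - 3/(-21 + y))
R(b) - (-9 + 17*g(0, 1)) = 3*(-169 + 8*67)/(-21 + 67) - (-9 + 17*√6) = 3*(-169 + 536)/46 + (9 - 17*√6) = 3*(1/46)*367 + (9 - 17*√6) = 1101/46 + (9 - 17*√6) = 1515/46 - 17*√6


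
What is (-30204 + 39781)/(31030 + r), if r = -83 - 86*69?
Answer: 9577/25013 ≈ 0.38288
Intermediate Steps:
r = -6017 (r = -83 - 5934 = -6017)
(-30204 + 39781)/(31030 + r) = (-30204 + 39781)/(31030 - 6017) = 9577/25013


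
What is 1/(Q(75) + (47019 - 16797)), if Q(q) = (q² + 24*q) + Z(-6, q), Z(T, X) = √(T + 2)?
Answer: 37647/1417296613 - 2*I/1417296613 ≈ 2.6563e-5 - 1.4111e-9*I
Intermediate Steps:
Z(T, X) = √(2 + T)
Q(q) = q² + 2*I + 24*q (Q(q) = (q² + 24*q) + √(2 - 6) = (q² + 24*q) + √(-4) = (q² + 24*q) + 2*I = q² + 2*I + 24*q)
1/(Q(75) + (47019 - 16797)) = 1/((75² + 2*I + 24*75) + (47019 - 16797)) = 1/((5625 + 2*I + 1800) + 30222) = 1/((7425 + 2*I) + 30222) = 1/(37647 + 2*I) = (37647 - 2*I)/1417296613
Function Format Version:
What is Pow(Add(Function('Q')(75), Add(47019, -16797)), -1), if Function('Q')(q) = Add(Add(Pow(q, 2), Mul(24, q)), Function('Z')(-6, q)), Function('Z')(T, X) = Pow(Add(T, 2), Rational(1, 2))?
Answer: Add(Rational(37647, 1417296613), Mul(Rational(-2, 1417296613), I)) ≈ Add(2.6563e-5, Mul(-1.4111e-9, I))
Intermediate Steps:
Function('Z')(T, X) = Pow(Add(2, T), Rational(1, 2))
Function('Q')(q) = Add(Pow(q, 2), Mul(2, I), Mul(24, q)) (Function('Q')(q) = Add(Add(Pow(q, 2), Mul(24, q)), Pow(Add(2, -6), Rational(1, 2))) = Add(Add(Pow(q, 2), Mul(24, q)), Pow(-4, Rational(1, 2))) = Add(Add(Pow(q, 2), Mul(24, q)), Mul(2, I)) = Add(Pow(q, 2), Mul(2, I), Mul(24, q)))
Pow(Add(Function('Q')(75), Add(47019, -16797)), -1) = Pow(Add(Add(Pow(75, 2), Mul(2, I), Mul(24, 75)), Add(47019, -16797)), -1) = Pow(Add(Add(5625, Mul(2, I), 1800), 30222), -1) = Pow(Add(Add(7425, Mul(2, I)), 30222), -1) = Pow(Add(37647, Mul(2, I)), -1) = Mul(Rational(1, 1417296613), Add(37647, Mul(-2, I)))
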